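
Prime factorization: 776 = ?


776 / 2 = 388
388 / 2 = 194
194 / 2 = 97
97 / 97 = 1
776 = 2^3 × 97


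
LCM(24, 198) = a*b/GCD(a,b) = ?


GCD(24, 198) = 6
LCM = 24*198/6 = 4752/6 = 792

LCM = 792


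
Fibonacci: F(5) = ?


Sequence: 1, 1, 2, 3, 5
F(5) = 5


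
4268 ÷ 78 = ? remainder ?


4268 = 78 * 54 + 56
Check: 4212 + 56 = 4268

q = 54, r = 56


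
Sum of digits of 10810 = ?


1 + 0 + 8 + 1 + 0 = 10


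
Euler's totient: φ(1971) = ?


1971 = 3^3 × 73
Prime factors: 3, 73
φ(1971) = 1971 × (1-1/3) × (1-1/73)
= 1971 × 2/3 × 72/73 = 1296

φ(1971) = 1296


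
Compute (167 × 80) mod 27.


167 × 80 = 13360
13360 mod 27 = 22


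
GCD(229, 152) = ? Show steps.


229 = 1 * 152 + 77
152 = 1 * 77 + 75
77 = 1 * 75 + 2
75 = 37 * 2 + 1
2 = 2 * 1 + 0
GCD = 1


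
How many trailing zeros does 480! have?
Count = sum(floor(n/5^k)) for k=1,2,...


floor(480/5) = 96
floor(480/25) = 19
floor(480/125) = 3
Total = 118

118 trailing zeros


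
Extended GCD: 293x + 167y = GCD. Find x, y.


Tabular extended Euclidean (each row: r = 293*s + 167*t):
r=293, s=1, t=0
r=167, s=0, t=1
q=1: r=126, s=1, t=-1   [293*(1) + 167*(-1) = 126]
q=1: r=41, s=-1, t=2   [293*(-1) + 167*(2) = 41]
q=3: r=3, s=4, t=-7   [293*(4) + 167*(-7) = 3]
q=13: r=2, s=-53, t=93   [293*(-53) + 167*(93) = 2]
q=1: r=1, s=57, t=-100   [293*(57) + 167*(-100) = 1]
q=2: r=0, s=-167, t=293   [293*(-167) + 167*(293) = 0]
GCD = 1; from the row with r=1: x=57, y=-100
Check: 293*(57) + 167*(-100) = 16701 - 16700 = 1

GCD = 1, x = 57, y = -100


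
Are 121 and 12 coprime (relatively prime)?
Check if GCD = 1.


Euclidean algorithm:
121 = 10 * 12 + 1
12 = 12 * 1 + 0
GCD(121, 12) = 1

Yes, coprime (GCD = 1)


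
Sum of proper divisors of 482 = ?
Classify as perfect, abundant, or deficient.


Proper divisors: 1, 2, 241
Sum = 1 + 2 + 241 = 244
244 < 482 → deficient

s(482) = 244 (deficient)


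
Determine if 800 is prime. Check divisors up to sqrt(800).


800 / 2 = 400 (exact division)
800 is NOT prime.

No, 800 is not prime


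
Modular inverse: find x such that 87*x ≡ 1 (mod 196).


Use the extended Euclidean algorithm on (196, 87); each row r = 196*s + 87*t:
r=196, s=1, t=0
r=87, s=0, t=1
q=2: r=22, s=1, t=-2   [196*(1) + 87*(-2) = 22]
q=3: r=21, s=-3, t=7   [196*(-3) + 87*(7) = 21]
q=1: r=1, s=4, t=-9   [196*(4) + 87*(-9) = 1]
q=21: r=0, s=-87, t=196   [196*(-87) + 87*(196) = 0]
GCD = 1 with t = -9, so 87*(-9) ≡ 1 (mod 196)
Inverse = -9 mod 196 = 187
Check: 87 * 187 = 16269 ≡ 1 (mod 196)

87^(-1) ≡ 187 (mod 196)


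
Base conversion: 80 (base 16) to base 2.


80 (base 16) = 128 (decimal)
128 (decimal) = 10000000 (base 2)


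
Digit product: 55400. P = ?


5 × 5 × 4 × 0 × 0 = 0


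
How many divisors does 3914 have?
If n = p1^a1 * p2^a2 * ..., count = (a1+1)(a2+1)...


3914 = 2^1 × 19^1 × 103^1
d(3914) = (1+1) × (1+1) × (1+1) = 8

8 divisors


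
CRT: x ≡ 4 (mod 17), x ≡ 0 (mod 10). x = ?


M = 17*10 = 170
M1 = M/17 = 10, M2 = M/10 = 17
M1^(-1) mod 17 = 12, M2^(-1) mod 10 = 3
x = 4*10*12 + 0*17*3 = 480
480 mod 170 = 140
Check: 140 mod 17 = 4 ✓, 140 mod 10 = 0 ✓

x ≡ 140 (mod 170)


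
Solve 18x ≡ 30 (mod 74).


GCD(18, 74) = 2 divides 30
Divide: 9x ≡ 15 (mod 37)
x ≡ 14 (mod 37)


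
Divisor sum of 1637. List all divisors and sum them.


Divisors of 1637: 1, 1637
Sum = 1 + 1637 = 1638

σ(1637) = 1638


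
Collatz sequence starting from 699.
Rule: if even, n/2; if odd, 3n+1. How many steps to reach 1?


699 → 2098 → 1049 → 3148 → 1574 → 787 → 2362 → 1181 → 3544 → 1772 → 886 → 443 → 1330 → 665 → 1996 → 998 → 499 → 1498 → 749 → 2248 → 1124 → 562 → 281 → 844 → 422 → 211 → 634 → 317 → 952 → 476 → 238 → 119 → 358 → 179 → 538 → 269 → 808 → 404 → 202 → 101 → 304 → 152 → 76 → 38 → 19 → 58 → 29 → 88 → 44 → 22 → 11 → 34 → 17 → 52 → 26 → 13 → 40 → 20 → 10 → 5 → 16 → 8 → 4 → 2 → 1
Total steps = 64

64 steps


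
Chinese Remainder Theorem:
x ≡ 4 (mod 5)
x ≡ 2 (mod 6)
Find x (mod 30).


M = 5*6 = 30
M1 = M/5 = 6, M2 = M/6 = 5
M1^(-1) mod 5 = 1, M2^(-1) mod 6 = 5
x = 4*6*1 + 2*5*5 = 74
74 mod 30 = 14
Check: 14 mod 5 = 4 ✓, 14 mod 6 = 2 ✓

x ≡ 14 (mod 30)


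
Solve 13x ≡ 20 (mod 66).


GCD(13, 66) = 1, unique solution
a^(-1) mod 66 = 61
x = 61 * 20 mod 66 = 32

x ≡ 32 (mod 66)


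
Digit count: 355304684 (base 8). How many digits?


355304684 in base 8 = 2513302354
Number of digits = 10

10 digits (base 8)


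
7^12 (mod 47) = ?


7^1 mod 47 = 7
7^2 mod 47 = 2
7^3 mod 47 = 14
7^4 mod 47 = 4
7^5 mod 47 = 28
7^6 mod 47 = 8
7^7 mod 47 = 9
7^8 mod 47 = 16
7^9 mod 47 = 18
7^10 mod 47 = 32
7^11 mod 47 = 36
7^12 mod 47 = 17


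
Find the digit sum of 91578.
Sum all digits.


9 + 1 + 5 + 7 + 8 = 30


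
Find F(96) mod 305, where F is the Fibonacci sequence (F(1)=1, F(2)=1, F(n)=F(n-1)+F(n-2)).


F(k) mod 305 for k=1..96:
1, 1, 2, 3, 5, 8, 13, 21, 34, 55, 89, 144, 233, 72, 0, 72, 72, 144, 216, 55, 271, 21, 292, 8, 300, 3, 303, 1, 304, 0, 304, 304, 303, 302, 300, 297, 292, 284, 271, 250, 216, 161, 72, 233, 0, 233, 233, 161, 89, 250, 34, 284, 13, 297, 5, 302, 2, 304, 1, 0, 1, 1, 2, 3, 5, 8, 13, 21, 34, 55, 89, 144, 233, 72, 0, 72, 72, 144, 216, 55, 271, 21, 292, 8, 300, 3, 303, 1, 304, 0, 304, 304, 303, 302, 300, 297
F(96) mod 305 = 297


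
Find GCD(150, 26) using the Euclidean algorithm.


150 = 5 * 26 + 20
26 = 1 * 20 + 6
20 = 3 * 6 + 2
6 = 3 * 2 + 0
GCD = 2


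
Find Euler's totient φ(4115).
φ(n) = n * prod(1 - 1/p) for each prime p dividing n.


4115 = 5 × 823
Prime factors: 5, 823
φ(4115) = 4115 × (1-1/5) × (1-1/823)
= 4115 × 4/5 × 822/823 = 3288

φ(4115) = 3288


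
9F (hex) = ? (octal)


9F (base 16) = 159 (decimal)
159 (decimal) = 237 (base 8)


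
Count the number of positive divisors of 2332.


2332 = 2^2 × 11^1 × 53^1
d(2332) = (2+1) × (1+1) × (1+1) = 12

12 divisors


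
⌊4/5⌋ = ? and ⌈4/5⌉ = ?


4/5 = 0.8000
floor = 0
ceil = 1

floor = 0, ceil = 1


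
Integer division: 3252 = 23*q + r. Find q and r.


3252 = 23 * 141 + 9
Check: 3243 + 9 = 3252

q = 141, r = 9


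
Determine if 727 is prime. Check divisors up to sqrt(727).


Check divisors up to sqrt(727) = 26.9629
No divisors found.
727 is prime.

Yes, 727 is prime


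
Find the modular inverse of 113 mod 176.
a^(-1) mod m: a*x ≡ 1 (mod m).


Use the extended Euclidean algorithm on (176, 113); each row r = 176*s + 113*t:
r=176, s=1, t=0
r=113, s=0, t=1
q=1: r=63, s=1, t=-1   [176*(1) + 113*(-1) = 63]
q=1: r=50, s=-1, t=2   [176*(-1) + 113*(2) = 50]
q=1: r=13, s=2, t=-3   [176*(2) + 113*(-3) = 13]
q=3: r=11, s=-7, t=11   [176*(-7) + 113*(11) = 11]
q=1: r=2, s=9, t=-14   [176*(9) + 113*(-14) = 2]
q=5: r=1, s=-52, t=81   [176*(-52) + 113*(81) = 1]
q=2: r=0, s=113, t=-176   [176*(113) + 113*(-176) = 0]
GCD = 1 with t = 81, so 113*(81) ≡ 1 (mod 176)
Inverse = 81 mod 176 = 81
Check: 113 * 81 = 9153 ≡ 1 (mod 176)

113^(-1) ≡ 81 (mod 176)


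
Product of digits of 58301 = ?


5 × 8 × 3 × 0 × 1 = 0


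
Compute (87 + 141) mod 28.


87 + 141 = 228
228 mod 28 = 4


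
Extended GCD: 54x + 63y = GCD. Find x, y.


Tabular extended Euclidean (each row: r = 54*s + 63*t):
r=54, s=1, t=0
r=63, s=0, t=1
q=0: r=54, s=1, t=0   [54*(1) + 63*(0) = 54]
q=1: r=9, s=-1, t=1   [54*(-1) + 63*(1) = 9]
q=6: r=0, s=7, t=-6   [54*(7) + 63*(-6) = 0]
GCD = 9; from the row with r=9: x=-1, y=1
Check: 54*(-1) + 63*(1) = -54 + 63 = 9

GCD = 9, x = -1, y = 1


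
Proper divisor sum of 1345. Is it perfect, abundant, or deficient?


Proper divisors: 1, 5, 269
Sum = 1 + 5 + 269 = 275
275 < 1345 → deficient

s(1345) = 275 (deficient)


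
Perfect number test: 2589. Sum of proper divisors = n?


Proper divisors of 2589: 1, 3, 863
Sum = 1 + 3 + 863 = 867

No, 2589 is not perfect (867 ≠ 2589)


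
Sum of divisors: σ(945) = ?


Divisors of 945: 1, 3, 5, 7, 9, 15, 21, 27, 35, 45, 63, 105, 135, 189, 315, 945
Sum = 1 + 3 + 5 + 7 + 9 + 15 + 21 + 27 + 35 + 45 + 63 + 105 + 135 + 189 + 315 + 945 = 1920

σ(945) = 1920


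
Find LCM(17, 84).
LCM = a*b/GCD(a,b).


GCD(17, 84) = 1
LCM = 17*84/1 = 1428/1 = 1428

LCM = 1428


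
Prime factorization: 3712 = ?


3712 / 2 = 1856
1856 / 2 = 928
928 / 2 = 464
464 / 2 = 232
232 / 2 = 116
116 / 2 = 58
58 / 2 = 29
29 / 29 = 1
3712 = 2^7 × 29


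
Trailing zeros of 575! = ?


floor(575/5) = 115
floor(575/25) = 23
floor(575/125) = 4
Total = 142

142 trailing zeros


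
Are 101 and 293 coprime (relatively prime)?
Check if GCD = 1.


Euclidean algorithm:
293 = 2 * 101 + 91
101 = 1 * 91 + 10
91 = 9 * 10 + 1
10 = 10 * 1 + 0
GCD(101, 293) = 1

Yes, coprime (GCD = 1)


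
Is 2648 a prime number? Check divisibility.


2648 / 2 = 1324 (exact division)
2648 is NOT prime.

No, 2648 is not prime


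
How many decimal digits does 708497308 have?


708497308 has 9 digits in base 10
floor(log10(708497308)) + 1 = floor(8.8503) + 1 = 9

9 digits (base 10)


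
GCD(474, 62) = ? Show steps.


474 = 7 * 62 + 40
62 = 1 * 40 + 22
40 = 1 * 22 + 18
22 = 1 * 18 + 4
18 = 4 * 4 + 2
4 = 2 * 2 + 0
GCD = 2


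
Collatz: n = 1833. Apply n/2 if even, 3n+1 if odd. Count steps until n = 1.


1833 → 5500 → 2750 → 1375 → 4126 → 2063 → 6190 → 3095 → 9286 → 4643 → 13930 → 6965 → 20896 → 10448 → 5224 → 2612 → 1306 → 653 → 1960 → 980 → 490 → 245 → 736 → 368 → 184 → 92 → 46 → 23 → 70 → 35 → 106 → 53 → 160 → 80 → 40 → 20 → 10 → 5 → 16 → 8 → 4 → 2 → 1
Total steps = 42

42 steps


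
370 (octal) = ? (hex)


370 (base 8) = 248 (decimal)
248 (decimal) = F8 (base 16)


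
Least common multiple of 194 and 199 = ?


GCD(194, 199) = 1
LCM = 194*199/1 = 38606/1 = 38606

LCM = 38606


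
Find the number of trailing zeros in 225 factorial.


floor(225/5) = 45
floor(225/25) = 9
floor(225/125) = 1
Total = 55

55 trailing zeros


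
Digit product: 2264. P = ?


2 × 2 × 6 × 4 = 96


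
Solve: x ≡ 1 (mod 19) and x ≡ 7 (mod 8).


M = 19*8 = 152
M1 = M/19 = 8, M2 = M/8 = 19
M1^(-1) mod 19 = 12, M2^(-1) mod 8 = 3
x = 1*8*12 + 7*19*3 = 495
495 mod 152 = 39
Check: 39 mod 19 = 1 ✓, 39 mod 8 = 7 ✓

x ≡ 39 (mod 152)


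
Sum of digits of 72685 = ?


7 + 2 + 6 + 8 + 5 = 28


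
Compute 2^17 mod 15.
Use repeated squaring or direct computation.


2^1 mod 15 = 2
2^2 mod 15 = 4
2^3 mod 15 = 8
2^4 mod 15 = 1
2^5 mod 15 = 2
2^6 mod 15 = 4
2^7 mod 15 = 8
2^8 mod 15 = 1
2^9 mod 15 = 2
2^10 mod 15 = 4
2^11 mod 15 = 8
2^12 mod 15 = 1
2^13 mod 15 = 2
2^14 mod 15 = 4
2^15 mod 15 = 8
2^16 mod 15 = 1
2^17 mod 15 = 2


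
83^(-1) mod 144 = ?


Use the extended Euclidean algorithm on (144, 83); each row r = 144*s + 83*t:
r=144, s=1, t=0
r=83, s=0, t=1
q=1: r=61, s=1, t=-1   [144*(1) + 83*(-1) = 61]
q=1: r=22, s=-1, t=2   [144*(-1) + 83*(2) = 22]
q=2: r=17, s=3, t=-5   [144*(3) + 83*(-5) = 17]
q=1: r=5, s=-4, t=7   [144*(-4) + 83*(7) = 5]
q=3: r=2, s=15, t=-26   [144*(15) + 83*(-26) = 2]
q=2: r=1, s=-34, t=59   [144*(-34) + 83*(59) = 1]
q=2: r=0, s=83, t=-144   [144*(83) + 83*(-144) = 0]
GCD = 1 with t = 59, so 83*(59) ≡ 1 (mod 144)
Inverse = 59 mod 144 = 59
Check: 83 * 59 = 4897 ≡ 1 (mod 144)

83^(-1) ≡ 59 (mod 144)


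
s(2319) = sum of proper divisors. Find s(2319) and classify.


Proper divisors: 1, 3, 773
Sum = 1 + 3 + 773 = 777
777 < 2319 → deficient

s(2319) = 777 (deficient)


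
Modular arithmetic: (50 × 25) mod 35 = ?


50 × 25 = 1250
1250 mod 35 = 25


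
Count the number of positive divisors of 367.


367 = 367^1
d(367) = (1+1) = 2

2 divisors


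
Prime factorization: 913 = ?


913 / 11 = 83
83 / 83 = 1
913 = 11 × 83


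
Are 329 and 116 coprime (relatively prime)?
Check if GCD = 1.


Euclidean algorithm:
329 = 2 * 116 + 97
116 = 1 * 97 + 19
97 = 5 * 19 + 2
19 = 9 * 2 + 1
2 = 2 * 1 + 0
GCD(329, 116) = 1

Yes, coprime (GCD = 1)


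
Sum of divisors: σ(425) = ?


Divisors of 425: 1, 5, 17, 25, 85, 425
Sum = 1 + 5 + 17 + 25 + 85 + 425 = 558

σ(425) = 558


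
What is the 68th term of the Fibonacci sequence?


Sequence: 1, 1, 2, 3, 5, 8, 13, 21, 34, 55, 89, 144, 233, 377, 610, 987, 1597, 2584, 4181, 6765, 10946, 17711, 28657, 46368, 75025, 121393, 196418, 317811, 514229, 832040, 1346269, 2178309, 3524578, 5702887, 9227465, 14930352, 24157817, 39088169, 63245986, 102334155, 165580141, 267914296, 433494437, 701408733, 1134903170, 1836311903, 2971215073, 4807526976, 7778742049, 12586269025, 20365011074, 32951280099, 53316291173, 86267571272, 139583862445, 225851433717, 365435296162, 591286729879, 956722026041, 1548008755920, 2504730781961, 4052739537881, 6557470319842, 10610209857723, 17167680177565, 27777890035288, 44945570212853, 72723460248141
F(68) = 72723460248141


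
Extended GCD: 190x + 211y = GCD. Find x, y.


Tabular extended Euclidean (each row: r = 190*s + 211*t):
r=190, s=1, t=0
r=211, s=0, t=1
q=0: r=190, s=1, t=0   [190*(1) + 211*(0) = 190]
q=1: r=21, s=-1, t=1   [190*(-1) + 211*(1) = 21]
q=9: r=1, s=10, t=-9   [190*(10) + 211*(-9) = 1]
q=21: r=0, s=-211, t=190   [190*(-211) + 211*(190) = 0]
GCD = 1; from the row with r=1: x=10, y=-9
Check: 190*(10) + 211*(-9) = 1900 - 1899 = 1

GCD = 1, x = 10, y = -9


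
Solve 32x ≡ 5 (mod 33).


GCD(32, 33) = 1, unique solution
a^(-1) mod 33 = 32
x = 32 * 5 mod 33 = 28

x ≡ 28 (mod 33)


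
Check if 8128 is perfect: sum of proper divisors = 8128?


Proper divisors of 8128: 1, 2, 4, 8, 16, 32, 64, 127, 254, 508, 1016, 2032, 4064
Sum = 1 + 2 + 4 + 8 + 16 + 32 + 64 + 127 + 254 + 508 + 1016 + 2032 + 4064 = 8128

Yes, 8128 is perfect (8128 = 8128)


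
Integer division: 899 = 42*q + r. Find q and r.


899 = 42 * 21 + 17
Check: 882 + 17 = 899

q = 21, r = 17


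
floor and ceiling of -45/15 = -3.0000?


-45/15 = -3.0000
floor = -3
ceil = -3

floor = -3, ceil = -3


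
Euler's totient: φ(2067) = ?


2067 = 3 × 13 × 53
Prime factors: 3, 13, 53
φ(2067) = 2067 × (1-1/3) × (1-1/13) × (1-1/53)
= 2067 × 2/3 × 12/13 × 52/53 = 1248

φ(2067) = 1248


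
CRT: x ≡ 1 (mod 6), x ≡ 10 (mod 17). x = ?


M = 6*17 = 102
M1 = M/6 = 17, M2 = M/17 = 6
M1^(-1) mod 6 = 5, M2^(-1) mod 17 = 3
x = 1*17*5 + 10*6*3 = 265
265 mod 102 = 61
Check: 61 mod 6 = 1 ✓, 61 mod 17 = 10 ✓

x ≡ 61 (mod 102)


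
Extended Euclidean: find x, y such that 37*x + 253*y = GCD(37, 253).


Tabular extended Euclidean (each row: r = 37*s + 253*t):
r=37, s=1, t=0
r=253, s=0, t=1
q=0: r=37, s=1, t=0   [37*(1) + 253*(0) = 37]
q=6: r=31, s=-6, t=1   [37*(-6) + 253*(1) = 31]
q=1: r=6, s=7, t=-1   [37*(7) + 253*(-1) = 6]
q=5: r=1, s=-41, t=6   [37*(-41) + 253*(6) = 1]
q=6: r=0, s=253, t=-37   [37*(253) + 253*(-37) = 0]
GCD = 1; from the row with r=1: x=-41, y=6
Check: 37*(-41) + 253*(6) = -1517 + 1518 = 1

GCD = 1, x = -41, y = 6


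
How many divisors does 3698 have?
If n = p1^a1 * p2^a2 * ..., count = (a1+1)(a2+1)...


3698 = 2^1 × 43^2
d(3698) = (1+1) × (2+1) = 6

6 divisors


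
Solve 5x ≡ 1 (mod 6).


GCD(5, 6) = 1, unique solution
a^(-1) mod 6 = 5
x = 5 * 1 mod 6 = 5

x ≡ 5 (mod 6)


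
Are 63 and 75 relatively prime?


Euclidean algorithm:
75 = 1 * 63 + 12
63 = 5 * 12 + 3
12 = 4 * 3 + 0
GCD(63, 75) = 3

No, not coprime (GCD = 3)


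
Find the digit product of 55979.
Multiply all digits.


5 × 5 × 9 × 7 × 9 = 14175


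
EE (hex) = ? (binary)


EE (base 16) = 238 (decimal)
238 (decimal) = 11101110 (base 2)


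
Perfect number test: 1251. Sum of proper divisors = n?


Proper divisors of 1251: 1, 3, 9, 139, 417
Sum = 1 + 3 + 9 + 139 + 417 = 569

No, 1251 is not perfect (569 ≠ 1251)


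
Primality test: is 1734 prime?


1734 / 2 = 867 (exact division)
1734 is NOT prime.

No, 1734 is not prime


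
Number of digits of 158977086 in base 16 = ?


158977086 in base 16 = 979CC3E
Number of digits = 7

7 digits (base 16)


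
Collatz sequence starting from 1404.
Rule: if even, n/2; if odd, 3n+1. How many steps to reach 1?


1404 → 702 → 351 → 1054 → 527 → 1582 → 791 → 2374 → 1187 → 3562 → 1781 → 5344 → 2672 → 1336 → 668 → 334 → 167 → 502 → 251 → 754 → 377 → 1132 → 566 → 283 → 850 → 425 → 1276 → 638 → 319 → 958 → 479 → 1438 → 719 → 2158 → 1079 → 3238 → 1619 → 4858 → 2429 → 7288 → 3644 → 1822 → 911 → 2734 → 1367 → 4102 → 2051 → 6154 → 3077 → 9232 → 4616 → 2308 → 1154 → 577 → 1732 → 866 → 433 → 1300 → 650 → 325 → 976 → 488 → 244 → 122 → 61 → 184 → 92 → 46 → 23 → 70 → 35 → 106 → 53 → 160 → 80 → 40 → 20 → 10 → 5 → 16 → 8 → 4 → 2 → 1
Total steps = 83

83 steps


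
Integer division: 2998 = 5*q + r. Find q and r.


2998 = 5 * 599 + 3
Check: 2995 + 3 = 2998

q = 599, r = 3


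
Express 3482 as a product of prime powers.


3482 / 2 = 1741
1741 / 1741 = 1
3482 = 2 × 1741


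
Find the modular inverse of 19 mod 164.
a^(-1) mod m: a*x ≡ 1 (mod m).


Use the extended Euclidean algorithm on (164, 19); each row r = 164*s + 19*t:
r=164, s=1, t=0
r=19, s=0, t=1
q=8: r=12, s=1, t=-8   [164*(1) + 19*(-8) = 12]
q=1: r=7, s=-1, t=9   [164*(-1) + 19*(9) = 7]
q=1: r=5, s=2, t=-17   [164*(2) + 19*(-17) = 5]
q=1: r=2, s=-3, t=26   [164*(-3) + 19*(26) = 2]
q=2: r=1, s=8, t=-69   [164*(8) + 19*(-69) = 1]
q=2: r=0, s=-19, t=164   [164*(-19) + 19*(164) = 0]
GCD = 1 with t = -69, so 19*(-69) ≡ 1 (mod 164)
Inverse = -69 mod 164 = 95
Check: 19 * 95 = 1805 ≡ 1 (mod 164)

19^(-1) ≡ 95 (mod 164)


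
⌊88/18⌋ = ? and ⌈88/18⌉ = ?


88/18 = 4.8889
floor = 4
ceil = 5

floor = 4, ceil = 5


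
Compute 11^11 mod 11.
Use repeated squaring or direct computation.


11^1 mod 11 = 0
11^2 mod 11 = 0
11^3 mod 11 = 0
11^4 mod 11 = 0
11^5 mod 11 = 0
11^6 mod 11 = 0
11^7 mod 11 = 0
11^8 mod 11 = 0
11^9 mod 11 = 0
11^10 mod 11 = 0
11^11 mod 11 = 0


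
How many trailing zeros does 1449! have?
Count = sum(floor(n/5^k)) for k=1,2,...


floor(1449/5) = 289
floor(1449/25) = 57
floor(1449/125) = 11
floor(1449/625) = 2
Total = 359

359 trailing zeros


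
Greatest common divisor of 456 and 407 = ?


456 = 1 * 407 + 49
407 = 8 * 49 + 15
49 = 3 * 15 + 4
15 = 3 * 4 + 3
4 = 1 * 3 + 1
3 = 3 * 1 + 0
GCD = 1


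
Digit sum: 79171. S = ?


7 + 9 + 1 + 7 + 1 = 25


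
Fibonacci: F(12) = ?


Sequence: 1, 1, 2, 3, 5, 8, 13, 21, 34, 55, 89, 144
F(12) = 144


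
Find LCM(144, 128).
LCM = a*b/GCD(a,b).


GCD(144, 128) = 16
LCM = 144*128/16 = 18432/16 = 1152

LCM = 1152


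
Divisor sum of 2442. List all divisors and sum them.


Divisors of 2442: 1, 2, 3, 6, 11, 22, 33, 37, 66, 74, 111, 222, 407, 814, 1221, 2442
Sum = 1 + 2 + 3 + 6 + 11 + 22 + 33 + 37 + 66 + 74 + 111 + 222 + 407 + 814 + 1221 + 2442 = 5472

σ(2442) = 5472


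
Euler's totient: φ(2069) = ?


2069 = 2069
Prime factors: 2069
φ(2069) = 2069 × (1-1/2069)
= 2069 × 2068/2069 = 2068

φ(2069) = 2068


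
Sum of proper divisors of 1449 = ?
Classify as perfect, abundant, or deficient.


Proper divisors: 1, 3, 7, 9, 21, 23, 63, 69, 161, 207, 483
Sum = 1 + 3 + 7 + 9 + 21 + 23 + 63 + 69 + 161 + 207 + 483 = 1047
1047 < 1449 → deficient

s(1449) = 1047 (deficient)


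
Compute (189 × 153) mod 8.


189 × 153 = 28917
28917 mod 8 = 5


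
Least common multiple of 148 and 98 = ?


GCD(148, 98) = 2
LCM = 148*98/2 = 14504/2 = 7252

LCM = 7252


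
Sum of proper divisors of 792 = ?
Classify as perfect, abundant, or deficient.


Proper divisors: 1, 2, 3, 4, 6, 8, 9, 11, 12, 18, 22, 24, 33, 36, 44, 66, 72, 88, 99, 132, 198, 264, 396
Sum = 1 + 2 + 3 + 4 + 6 + 8 + 9 + 11 + 12 + 18 + 22 + 24 + 33 + 36 + 44 + 66 + 72 + 88 + 99 + 132 + 198 + 264 + 396 = 1548
1548 > 792 → abundant

s(792) = 1548 (abundant)


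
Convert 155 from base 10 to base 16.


155 (base 10) = 155 (decimal)
155 (decimal) = 9B (base 16)


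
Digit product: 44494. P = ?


4 × 4 × 4 × 9 × 4 = 2304


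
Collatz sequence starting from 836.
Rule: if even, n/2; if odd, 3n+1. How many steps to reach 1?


836 → 418 → 209 → 628 → 314 → 157 → 472 → 236 → 118 → 59 → 178 → 89 → 268 → 134 → 67 → 202 → 101 → 304 → 152 → 76 → 38 → 19 → 58 → 29 → 88 → 44 → 22 → 11 → 34 → 17 → 52 → 26 → 13 → 40 → 20 → 10 → 5 → 16 → 8 → 4 → 2 → 1
Total steps = 41

41 steps


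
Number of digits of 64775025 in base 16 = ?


64775025 in base 16 = 3DC6371
Number of digits = 7

7 digits (base 16)


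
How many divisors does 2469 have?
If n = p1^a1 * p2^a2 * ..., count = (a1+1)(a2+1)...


2469 = 3^1 × 823^1
d(2469) = (1+1) × (1+1) = 4

4 divisors


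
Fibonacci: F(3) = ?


Sequence: 1, 1, 2
F(3) = 2


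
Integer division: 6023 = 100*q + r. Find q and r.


6023 = 100 * 60 + 23
Check: 6000 + 23 = 6023

q = 60, r = 23


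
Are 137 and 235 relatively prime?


Euclidean algorithm:
235 = 1 * 137 + 98
137 = 1 * 98 + 39
98 = 2 * 39 + 20
39 = 1 * 20 + 19
20 = 1 * 19 + 1
19 = 19 * 1 + 0
GCD(137, 235) = 1

Yes, coprime (GCD = 1)


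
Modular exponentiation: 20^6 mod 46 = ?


20^1 mod 46 = 20
20^2 mod 46 = 32
20^3 mod 46 = 42
20^4 mod 46 = 12
20^5 mod 46 = 10
20^6 mod 46 = 16


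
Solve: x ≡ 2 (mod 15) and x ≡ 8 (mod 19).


M = 15*19 = 285
M1 = M/15 = 19, M2 = M/19 = 15
M1^(-1) mod 15 = 4, M2^(-1) mod 19 = 14
x = 2*19*4 + 8*15*14 = 1832
1832 mod 285 = 122
Check: 122 mod 15 = 2 ✓, 122 mod 19 = 8 ✓

x ≡ 122 (mod 285)


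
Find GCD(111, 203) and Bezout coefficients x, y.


Tabular extended Euclidean (each row: r = 111*s + 203*t):
r=111, s=1, t=0
r=203, s=0, t=1
q=0: r=111, s=1, t=0   [111*(1) + 203*(0) = 111]
q=1: r=92, s=-1, t=1   [111*(-1) + 203*(1) = 92]
q=1: r=19, s=2, t=-1   [111*(2) + 203*(-1) = 19]
q=4: r=16, s=-9, t=5   [111*(-9) + 203*(5) = 16]
q=1: r=3, s=11, t=-6   [111*(11) + 203*(-6) = 3]
q=5: r=1, s=-64, t=35   [111*(-64) + 203*(35) = 1]
q=3: r=0, s=203, t=-111   [111*(203) + 203*(-111) = 0]
GCD = 1; from the row with r=1: x=-64, y=35
Check: 111*(-64) + 203*(35) = -7104 + 7105 = 1

GCD = 1, x = -64, y = 35


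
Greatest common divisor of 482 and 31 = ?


482 = 15 * 31 + 17
31 = 1 * 17 + 14
17 = 1 * 14 + 3
14 = 4 * 3 + 2
3 = 1 * 2 + 1
2 = 2 * 1 + 0
GCD = 1


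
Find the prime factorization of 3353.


3353 / 7 = 479
479 / 479 = 1
3353 = 7 × 479


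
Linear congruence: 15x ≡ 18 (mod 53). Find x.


GCD(15, 53) = 1, unique solution
a^(-1) mod 53 = 46
x = 46 * 18 mod 53 = 33

x ≡ 33 (mod 53)


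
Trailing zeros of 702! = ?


floor(702/5) = 140
floor(702/25) = 28
floor(702/125) = 5
floor(702/625) = 1
Total = 174

174 trailing zeros


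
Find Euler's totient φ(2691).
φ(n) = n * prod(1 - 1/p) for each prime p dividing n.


2691 = 3^2 × 13 × 23
Prime factors: 3, 13, 23
φ(2691) = 2691 × (1-1/3) × (1-1/13) × (1-1/23)
= 2691 × 2/3 × 12/13 × 22/23 = 1584

φ(2691) = 1584


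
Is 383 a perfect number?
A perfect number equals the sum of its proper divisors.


Proper divisors of 383: 1
Sum = 1 = 1

No, 383 is not perfect (1 ≠ 383)


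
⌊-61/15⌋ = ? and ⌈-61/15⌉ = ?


-61/15 = -4.0667
floor = -5
ceil = -4

floor = -5, ceil = -4


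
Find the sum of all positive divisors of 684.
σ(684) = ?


Divisors of 684: 1, 2, 3, 4, 6, 9, 12, 18, 19, 36, 38, 57, 76, 114, 171, 228, 342, 684
Sum = 1 + 2 + 3 + 4 + 6 + 9 + 12 + 18 + 19 + 36 + 38 + 57 + 76 + 114 + 171 + 228 + 342 + 684 = 1820

σ(684) = 1820


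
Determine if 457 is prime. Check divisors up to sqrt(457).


Check divisors up to sqrt(457) = 21.3776
No divisors found.
457 is prime.

Yes, 457 is prime


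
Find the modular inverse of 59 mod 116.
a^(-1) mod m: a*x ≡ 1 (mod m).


Use the extended Euclidean algorithm on (116, 59); each row r = 116*s + 59*t:
r=116, s=1, t=0
r=59, s=0, t=1
q=1: r=57, s=1, t=-1   [116*(1) + 59*(-1) = 57]
q=1: r=2, s=-1, t=2   [116*(-1) + 59*(2) = 2]
q=28: r=1, s=29, t=-57   [116*(29) + 59*(-57) = 1]
q=2: r=0, s=-59, t=116   [116*(-59) + 59*(116) = 0]
GCD = 1 with t = -57, so 59*(-57) ≡ 1 (mod 116)
Inverse = -57 mod 116 = 59
Check: 59 * 59 = 3481 ≡ 1 (mod 116)

59^(-1) ≡ 59 (mod 116)


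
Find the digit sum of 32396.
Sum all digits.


3 + 2 + 3 + 9 + 6 = 23


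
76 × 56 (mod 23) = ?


76 × 56 = 4256
4256 mod 23 = 1


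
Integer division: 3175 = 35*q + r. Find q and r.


3175 = 35 * 90 + 25
Check: 3150 + 25 = 3175

q = 90, r = 25


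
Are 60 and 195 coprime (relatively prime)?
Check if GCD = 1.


Euclidean algorithm:
195 = 3 * 60 + 15
60 = 4 * 15 + 0
GCD(60, 195) = 15

No, not coprime (GCD = 15)


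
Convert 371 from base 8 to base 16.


371 (base 8) = 249 (decimal)
249 (decimal) = F9 (base 16)


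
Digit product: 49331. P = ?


4 × 9 × 3 × 3 × 1 = 324


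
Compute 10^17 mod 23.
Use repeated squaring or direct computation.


10^1 mod 23 = 10
10^2 mod 23 = 8
10^3 mod 23 = 11
10^4 mod 23 = 18
10^5 mod 23 = 19
10^6 mod 23 = 6
10^7 mod 23 = 14
10^8 mod 23 = 2
10^9 mod 23 = 20
10^10 mod 23 = 16
10^11 mod 23 = 22
10^12 mod 23 = 13
10^13 mod 23 = 15
10^14 mod 23 = 12
10^15 mod 23 = 5
10^16 mod 23 = 4
10^17 mod 23 = 17


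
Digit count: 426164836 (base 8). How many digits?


426164836 in base 8 = 3131541144
Number of digits = 10

10 digits (base 8)


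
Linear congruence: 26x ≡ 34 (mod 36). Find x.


GCD(26, 36) = 2 divides 34
Divide: 13x ≡ 17 (mod 18)
x ≡ 11 (mod 18)


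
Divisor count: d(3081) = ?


3081 = 3^1 × 13^1 × 79^1
d(3081) = (1+1) × (1+1) × (1+1) = 8

8 divisors


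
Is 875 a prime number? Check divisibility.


875 / 5 = 175 (exact division)
875 is NOT prime.

No, 875 is not prime


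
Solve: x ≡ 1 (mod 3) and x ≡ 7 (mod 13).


M = 3*13 = 39
M1 = M/3 = 13, M2 = M/13 = 3
M1^(-1) mod 3 = 1, M2^(-1) mod 13 = 9
x = 1*13*1 + 7*3*9 = 202
202 mod 39 = 7
Check: 7 mod 3 = 1 ✓, 7 mod 13 = 7 ✓

x ≡ 7 (mod 39)


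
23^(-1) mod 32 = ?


Use the extended Euclidean algorithm on (32, 23); each row r = 32*s + 23*t:
r=32, s=1, t=0
r=23, s=0, t=1
q=1: r=9, s=1, t=-1   [32*(1) + 23*(-1) = 9]
q=2: r=5, s=-2, t=3   [32*(-2) + 23*(3) = 5]
q=1: r=4, s=3, t=-4   [32*(3) + 23*(-4) = 4]
q=1: r=1, s=-5, t=7   [32*(-5) + 23*(7) = 1]
q=4: r=0, s=23, t=-32   [32*(23) + 23*(-32) = 0]
GCD = 1 with t = 7, so 23*(7) ≡ 1 (mod 32)
Inverse = 7 mod 32 = 7
Check: 23 * 7 = 161 ≡ 1 (mod 32)

23^(-1) ≡ 7 (mod 32)


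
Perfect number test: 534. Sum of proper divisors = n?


Proper divisors of 534: 1, 2, 3, 6, 89, 178, 267
Sum = 1 + 2 + 3 + 6 + 89 + 178 + 267 = 546

No, 534 is not perfect (546 ≠ 534)


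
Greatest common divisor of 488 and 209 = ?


488 = 2 * 209 + 70
209 = 2 * 70 + 69
70 = 1 * 69 + 1
69 = 69 * 1 + 0
GCD = 1


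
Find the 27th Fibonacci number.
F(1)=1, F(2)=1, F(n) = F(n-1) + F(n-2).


Sequence: 1, 1, 2, 3, 5, 8, 13, 21, 34, 55, 89, 144, 233, 377, 610, 987, 1597, 2584, 4181, 6765, 10946, 17711, 28657, 46368, 75025, 121393, 196418
F(27) = 196418


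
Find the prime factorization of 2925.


2925 / 3 = 975
975 / 3 = 325
325 / 5 = 65
65 / 5 = 13
13 / 13 = 1
2925 = 3^2 × 5^2 × 13


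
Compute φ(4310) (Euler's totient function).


4310 = 2 × 5 × 431
Prime factors: 2, 5, 431
φ(4310) = 4310 × (1-1/2) × (1-1/5) × (1-1/431)
= 4310 × 1/2 × 4/5 × 430/431 = 1720

φ(4310) = 1720


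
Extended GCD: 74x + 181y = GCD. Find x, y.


Tabular extended Euclidean (each row: r = 74*s + 181*t):
r=74, s=1, t=0
r=181, s=0, t=1
q=0: r=74, s=1, t=0   [74*(1) + 181*(0) = 74]
q=2: r=33, s=-2, t=1   [74*(-2) + 181*(1) = 33]
q=2: r=8, s=5, t=-2   [74*(5) + 181*(-2) = 8]
q=4: r=1, s=-22, t=9   [74*(-22) + 181*(9) = 1]
q=8: r=0, s=181, t=-74   [74*(181) + 181*(-74) = 0]
GCD = 1; from the row with r=1: x=-22, y=9
Check: 74*(-22) + 181*(9) = -1628 + 1629 = 1

GCD = 1, x = -22, y = 9


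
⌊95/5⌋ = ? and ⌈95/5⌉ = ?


95/5 = 19.0000
floor = 19
ceil = 19

floor = 19, ceil = 19


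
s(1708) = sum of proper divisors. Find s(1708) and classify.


Proper divisors: 1, 2, 4, 7, 14, 28, 61, 122, 244, 427, 854
Sum = 1 + 2 + 4 + 7 + 14 + 28 + 61 + 122 + 244 + 427 + 854 = 1764
1764 > 1708 → abundant

s(1708) = 1764 (abundant)


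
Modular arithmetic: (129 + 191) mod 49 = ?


129 + 191 = 320
320 mod 49 = 26


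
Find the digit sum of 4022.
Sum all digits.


4 + 0 + 2 + 2 = 8


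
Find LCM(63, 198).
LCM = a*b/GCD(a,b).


GCD(63, 198) = 9
LCM = 63*198/9 = 12474/9 = 1386

LCM = 1386


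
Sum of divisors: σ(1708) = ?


Divisors of 1708: 1, 2, 4, 7, 14, 28, 61, 122, 244, 427, 854, 1708
Sum = 1 + 2 + 4 + 7 + 14 + 28 + 61 + 122 + 244 + 427 + 854 + 1708 = 3472

σ(1708) = 3472


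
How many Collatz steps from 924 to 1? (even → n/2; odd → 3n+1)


924 → 462 → 231 → 694 → 347 → 1042 → 521 → 1564 → 782 → 391 → 1174 → 587 → 1762 → 881 → 2644 → 1322 → 661 → 1984 → 992 → 496 → 248 → 124 → 62 → 31 → 94 → 47 → 142 → 71 → 214 → 107 → 322 → 161 → 484 → 242 → 121 → 364 → 182 → 91 → 274 → 137 → 412 → 206 → 103 → 310 → 155 → 466 → 233 → 700 → 350 → 175 → 526 → 263 → 790 → 395 → 1186 → 593 → 1780 → 890 → 445 → 1336 → 668 → 334 → 167 → 502 → 251 → 754 → 377 → 1132 → 566 → 283 → 850 → 425 → 1276 → 638 → 319 → 958 → 479 → 1438 → 719 → 2158 → 1079 → 3238 → 1619 → 4858 → 2429 → 7288 → 3644 → 1822 → 911 → 2734 → 1367 → 4102 → 2051 → 6154 → 3077 → 9232 → 4616 → 2308 → 1154 → 577 → 1732 → 866 → 433 → 1300 → 650 → 325 → 976 → 488 → 244 → 122 → 61 → 184 → 92 → 46 → 23 → 70 → 35 → 106 → 53 → 160 → 80 → 40 → 20 → 10 → 5 → 16 → 8 → 4 → 2 → 1
Total steps = 129

129 steps


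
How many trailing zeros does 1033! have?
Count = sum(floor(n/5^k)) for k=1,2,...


floor(1033/5) = 206
floor(1033/25) = 41
floor(1033/125) = 8
floor(1033/625) = 1
Total = 256

256 trailing zeros


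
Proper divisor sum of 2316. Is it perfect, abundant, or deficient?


Proper divisors: 1, 2, 3, 4, 6, 12, 193, 386, 579, 772, 1158
Sum = 1 + 2 + 3 + 4 + 6 + 12 + 193 + 386 + 579 + 772 + 1158 = 3116
3116 > 2316 → abundant

s(2316) = 3116 (abundant)


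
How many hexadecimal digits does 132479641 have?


132479641 in base 16 = 7E57A99
Number of digits = 7

7 digits (base 16)


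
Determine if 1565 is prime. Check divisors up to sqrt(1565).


1565 / 5 = 313 (exact division)
1565 is NOT prime.

No, 1565 is not prime


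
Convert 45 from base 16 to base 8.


45 (base 16) = 69 (decimal)
69 (decimal) = 105 (base 8)


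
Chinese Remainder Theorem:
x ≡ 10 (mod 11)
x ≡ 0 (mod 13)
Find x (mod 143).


M = 11*13 = 143
M1 = M/11 = 13, M2 = M/13 = 11
M1^(-1) mod 11 = 6, M2^(-1) mod 13 = 6
x = 10*13*6 + 0*11*6 = 780
780 mod 143 = 65
Check: 65 mod 11 = 10 ✓, 65 mod 13 = 0 ✓

x ≡ 65 (mod 143)


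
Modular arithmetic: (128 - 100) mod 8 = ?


128 - 100 = 28
28 mod 8 = 4


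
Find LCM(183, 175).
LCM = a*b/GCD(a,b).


GCD(183, 175) = 1
LCM = 183*175/1 = 32025/1 = 32025

LCM = 32025


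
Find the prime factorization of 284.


284 / 2 = 142
142 / 2 = 71
71 / 71 = 1
284 = 2^2 × 71


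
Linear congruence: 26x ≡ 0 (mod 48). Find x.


GCD(26, 48) = 2 divides 0
Divide: 13x ≡ 0 (mod 24)
x ≡ 0 (mod 24)


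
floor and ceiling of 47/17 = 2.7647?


47/17 = 2.7647
floor = 2
ceil = 3

floor = 2, ceil = 3


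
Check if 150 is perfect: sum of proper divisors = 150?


Proper divisors of 150: 1, 2, 3, 5, 6, 10, 15, 25, 30, 50, 75
Sum = 1 + 2 + 3 + 5 + 6 + 10 + 15 + 25 + 30 + 50 + 75 = 222

No, 150 is not perfect (222 ≠ 150)


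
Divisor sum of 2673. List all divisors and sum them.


Divisors of 2673: 1, 3, 9, 11, 27, 33, 81, 99, 243, 297, 891, 2673
Sum = 1 + 3 + 9 + 11 + 27 + 33 + 81 + 99 + 243 + 297 + 891 + 2673 = 4368

σ(2673) = 4368


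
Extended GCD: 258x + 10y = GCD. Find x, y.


Tabular extended Euclidean (each row: r = 258*s + 10*t):
r=258, s=1, t=0
r=10, s=0, t=1
q=25: r=8, s=1, t=-25   [258*(1) + 10*(-25) = 8]
q=1: r=2, s=-1, t=26   [258*(-1) + 10*(26) = 2]
q=4: r=0, s=5, t=-129   [258*(5) + 10*(-129) = 0]
GCD = 2; from the row with r=2: x=-1, y=26
Check: 258*(-1) + 10*(26) = -258 + 260 = 2

GCD = 2, x = -1, y = 26


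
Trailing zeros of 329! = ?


floor(329/5) = 65
floor(329/25) = 13
floor(329/125) = 2
Total = 80

80 trailing zeros


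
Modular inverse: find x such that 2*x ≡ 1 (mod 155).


Use the extended Euclidean algorithm on (155, 2); each row r = 155*s + 2*t:
r=155, s=1, t=0
r=2, s=0, t=1
q=77: r=1, s=1, t=-77   [155*(1) + 2*(-77) = 1]
q=2: r=0, s=-2, t=155   [155*(-2) + 2*(155) = 0]
GCD = 1 with t = -77, so 2*(-77) ≡ 1 (mod 155)
Inverse = -77 mod 155 = 78
Check: 2 * 78 = 156 ≡ 1 (mod 155)

2^(-1) ≡ 78 (mod 155)


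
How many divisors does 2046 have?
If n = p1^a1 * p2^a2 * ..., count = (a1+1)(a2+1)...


2046 = 2^1 × 3^1 × 11^1 × 31^1
d(2046) = (1+1) × (1+1) × (1+1) × (1+1) = 16

16 divisors


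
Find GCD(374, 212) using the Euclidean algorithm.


374 = 1 * 212 + 162
212 = 1 * 162 + 50
162 = 3 * 50 + 12
50 = 4 * 12 + 2
12 = 6 * 2 + 0
GCD = 2


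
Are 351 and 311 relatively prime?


Euclidean algorithm:
351 = 1 * 311 + 40
311 = 7 * 40 + 31
40 = 1 * 31 + 9
31 = 3 * 9 + 4
9 = 2 * 4 + 1
4 = 4 * 1 + 0
GCD(351, 311) = 1

Yes, coprime (GCD = 1)


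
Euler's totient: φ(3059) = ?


3059 = 7 × 19 × 23
Prime factors: 7, 19, 23
φ(3059) = 3059 × (1-1/7) × (1-1/19) × (1-1/23)
= 3059 × 6/7 × 18/19 × 22/23 = 2376

φ(3059) = 2376


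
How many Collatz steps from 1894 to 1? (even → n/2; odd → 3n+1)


1894 → 947 → 2842 → 1421 → 4264 → 2132 → 1066 → 533 → 1600 → 800 → 400 → 200 → 100 → 50 → 25 → 76 → 38 → 19 → 58 → 29 → 88 → 44 → 22 → 11 → 34 → 17 → 52 → 26 → 13 → 40 → 20 → 10 → 5 → 16 → 8 → 4 → 2 → 1
Total steps = 37

37 steps


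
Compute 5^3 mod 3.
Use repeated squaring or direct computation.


5^1 mod 3 = 2
5^2 mod 3 = 1
5^3 mod 3 = 2


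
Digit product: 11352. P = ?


1 × 1 × 3 × 5 × 2 = 30


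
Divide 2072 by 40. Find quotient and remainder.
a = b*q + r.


2072 = 40 * 51 + 32
Check: 2040 + 32 = 2072

q = 51, r = 32


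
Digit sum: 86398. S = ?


8 + 6 + 3 + 9 + 8 = 34


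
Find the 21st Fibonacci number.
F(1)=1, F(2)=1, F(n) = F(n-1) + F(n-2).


Sequence: 1, 1, 2, 3, 5, 8, 13, 21, 34, 55, 89, 144, 233, 377, 610, 987, 1597, 2584, 4181, 6765, 10946
F(21) = 10946


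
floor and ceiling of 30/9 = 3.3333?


30/9 = 3.3333
floor = 3
ceil = 4

floor = 3, ceil = 4


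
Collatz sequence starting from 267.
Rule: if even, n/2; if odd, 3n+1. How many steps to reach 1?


267 → 802 → 401 → 1204 → 602 → 301 → 904 → 452 → 226 → 113 → 340 → 170 → 85 → 256 → 128 → 64 → 32 → 16 → 8 → 4 → 2 → 1
Total steps = 21

21 steps


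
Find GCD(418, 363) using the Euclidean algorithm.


418 = 1 * 363 + 55
363 = 6 * 55 + 33
55 = 1 * 33 + 22
33 = 1 * 22 + 11
22 = 2 * 11 + 0
GCD = 11


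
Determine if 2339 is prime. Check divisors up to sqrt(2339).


Check divisors up to sqrt(2339) = 48.3632
No divisors found.
2339 is prime.

Yes, 2339 is prime


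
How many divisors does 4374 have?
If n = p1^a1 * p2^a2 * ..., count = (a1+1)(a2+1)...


4374 = 2^1 × 3^7
d(4374) = (1+1) × (7+1) = 16

16 divisors


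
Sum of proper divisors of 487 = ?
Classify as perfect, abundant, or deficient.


Proper divisors: 1
Sum = 1 = 1
1 < 487 → deficient

s(487) = 1 (deficient)


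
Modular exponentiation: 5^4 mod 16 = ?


5^1 mod 16 = 5
5^2 mod 16 = 9
5^3 mod 16 = 13
5^4 mod 16 = 1


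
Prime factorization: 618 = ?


618 / 2 = 309
309 / 3 = 103
103 / 103 = 1
618 = 2 × 3 × 103


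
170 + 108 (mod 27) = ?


170 + 108 = 278
278 mod 27 = 8


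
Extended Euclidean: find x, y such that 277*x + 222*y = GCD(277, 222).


Tabular extended Euclidean (each row: r = 277*s + 222*t):
r=277, s=1, t=0
r=222, s=0, t=1
q=1: r=55, s=1, t=-1   [277*(1) + 222*(-1) = 55]
q=4: r=2, s=-4, t=5   [277*(-4) + 222*(5) = 2]
q=27: r=1, s=109, t=-136   [277*(109) + 222*(-136) = 1]
q=2: r=0, s=-222, t=277   [277*(-222) + 222*(277) = 0]
GCD = 1; from the row with r=1: x=109, y=-136
Check: 277*(109) + 222*(-136) = 30193 - 30192 = 1

GCD = 1, x = 109, y = -136


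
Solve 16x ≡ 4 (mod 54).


GCD(16, 54) = 2 divides 4
Divide: 8x ≡ 2 (mod 27)
x ≡ 7 (mod 27)


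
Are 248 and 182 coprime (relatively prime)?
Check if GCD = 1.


Euclidean algorithm:
248 = 1 * 182 + 66
182 = 2 * 66 + 50
66 = 1 * 50 + 16
50 = 3 * 16 + 2
16 = 8 * 2 + 0
GCD(248, 182) = 2

No, not coprime (GCD = 2)


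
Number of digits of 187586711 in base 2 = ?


187586711 in base 2 = 1011001011100101100010010111
Number of digits = 28

28 digits (base 2)


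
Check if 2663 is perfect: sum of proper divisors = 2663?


Proper divisors of 2663: 1
Sum = 1 = 1

No, 2663 is not perfect (1 ≠ 2663)


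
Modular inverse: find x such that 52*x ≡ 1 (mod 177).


Use the extended Euclidean algorithm on (177, 52); each row r = 177*s + 52*t:
r=177, s=1, t=0
r=52, s=0, t=1
q=3: r=21, s=1, t=-3   [177*(1) + 52*(-3) = 21]
q=2: r=10, s=-2, t=7   [177*(-2) + 52*(7) = 10]
q=2: r=1, s=5, t=-17   [177*(5) + 52*(-17) = 1]
q=10: r=0, s=-52, t=177   [177*(-52) + 52*(177) = 0]
GCD = 1 with t = -17, so 52*(-17) ≡ 1 (mod 177)
Inverse = -17 mod 177 = 160
Check: 52 * 160 = 8320 ≡ 1 (mod 177)

52^(-1) ≡ 160 (mod 177)


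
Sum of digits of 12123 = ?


1 + 2 + 1 + 2 + 3 = 9


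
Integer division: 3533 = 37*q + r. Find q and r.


3533 = 37 * 95 + 18
Check: 3515 + 18 = 3533

q = 95, r = 18


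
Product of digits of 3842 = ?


3 × 8 × 4 × 2 = 192


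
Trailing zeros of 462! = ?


floor(462/5) = 92
floor(462/25) = 18
floor(462/125) = 3
Total = 113

113 trailing zeros


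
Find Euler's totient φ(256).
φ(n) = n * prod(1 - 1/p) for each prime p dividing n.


256 = 2^8
Prime factors: 2
φ(256) = 256 × (1-1/2)
= 256 × 1/2 = 128

φ(256) = 128


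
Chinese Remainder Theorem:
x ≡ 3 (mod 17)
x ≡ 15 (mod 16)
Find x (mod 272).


M = 17*16 = 272
M1 = M/17 = 16, M2 = M/16 = 17
M1^(-1) mod 17 = 16, M2^(-1) mod 16 = 1
x = 3*16*16 + 15*17*1 = 1023
1023 mod 272 = 207
Check: 207 mod 17 = 3 ✓, 207 mod 16 = 15 ✓

x ≡ 207 (mod 272)


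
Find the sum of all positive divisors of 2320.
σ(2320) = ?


Divisors of 2320: 1, 2, 4, 5, 8, 10, 16, 20, 29, 40, 58, 80, 116, 145, 232, 290, 464, 580, 1160, 2320
Sum = 1 + 2 + 4 + 5 + 8 + 10 + 16 + 20 + 29 + 40 + 58 + 80 + 116 + 145 + 232 + 290 + 464 + 580 + 1160 + 2320 = 5580

σ(2320) = 5580


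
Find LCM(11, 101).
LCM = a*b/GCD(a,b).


GCD(11, 101) = 1
LCM = 11*101/1 = 1111/1 = 1111

LCM = 1111


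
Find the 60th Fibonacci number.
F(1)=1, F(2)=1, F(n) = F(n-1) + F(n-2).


Sequence: 1, 1, 2, 3, 5, 8, 13, 21, 34, 55, 89, 144, 233, 377, 610, 987, 1597, 2584, 4181, 6765, 10946, 17711, 28657, 46368, 75025, 121393, 196418, 317811, 514229, 832040, 1346269, 2178309, 3524578, 5702887, 9227465, 14930352, 24157817, 39088169, 63245986, 102334155, 165580141, 267914296, 433494437, 701408733, 1134903170, 1836311903, 2971215073, 4807526976, 7778742049, 12586269025, 20365011074, 32951280099, 53316291173, 86267571272, 139583862445, 225851433717, 365435296162, 591286729879, 956722026041, 1548008755920
F(60) = 1548008755920
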